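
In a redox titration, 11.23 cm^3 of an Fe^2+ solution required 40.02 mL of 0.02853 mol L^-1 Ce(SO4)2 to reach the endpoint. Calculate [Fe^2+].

0.102 M

n(Ce(SO4)2) = 0.02853 x 0.04002 = 0.001142 mol.
From the balanced equation, 1 mol Ce(SO4)2 reacts with 1 mol Fe^2+, so n(Fe^2+) = 0.001142 x 1/1 = 0.001142 mol.
[Fe^2+] = 0.001142 / 0.01123 L = 0.102 M.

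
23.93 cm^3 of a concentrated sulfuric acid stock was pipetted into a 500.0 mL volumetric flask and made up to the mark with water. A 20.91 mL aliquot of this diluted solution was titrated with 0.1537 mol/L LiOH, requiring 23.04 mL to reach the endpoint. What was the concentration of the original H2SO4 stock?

1.77 M

n(LiOH) = 0.1537 x 0.02304 = 0.003541 mol.
n(H2SO4) in the aliquot = 0.003541 x 1/2 = 0.001771 mol.
[diluted H2SO4] = 0.001771 / 0.02091 = 0.08468 M.
Dilution factor = 500.0/23.93 = 20.89, so [stock] = 0.08468 x 20.89 = 1.77 M.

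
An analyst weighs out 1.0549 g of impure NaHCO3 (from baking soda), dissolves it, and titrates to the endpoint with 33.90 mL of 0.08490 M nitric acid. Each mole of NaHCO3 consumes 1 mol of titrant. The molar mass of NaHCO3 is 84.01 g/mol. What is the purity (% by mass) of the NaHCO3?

22.9%

n(HNO3) = 0.08490 x 0.03390 = 0.002878 mol.
n(NaHCO3) = 0.002878 / 1 = 0.002878 mol.
mass of NaHCO3 = 0.002878 x 84.01 = 0.2418 g.
% purity = 0.2418 / 1.0549 x 100 = 22.9%.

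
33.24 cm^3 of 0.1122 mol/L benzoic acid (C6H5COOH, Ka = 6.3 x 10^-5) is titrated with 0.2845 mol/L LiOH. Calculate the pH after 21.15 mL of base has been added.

n(acid) = 0.1122 x 0.03324 = 0.003730 mol; n(LiOH) added = 0.2845 x 0.02115 = 0.006017 mol.
Base is in excess by 0.006017 - 0.003730 = 0.002288 mol in a total volume of 0.05439 L.
[OH^-] = 0.002288/0.05439 = 0.04206 M, so pOH = 1.38 and pH = 14.00 - 1.38 = 12.62.

12.62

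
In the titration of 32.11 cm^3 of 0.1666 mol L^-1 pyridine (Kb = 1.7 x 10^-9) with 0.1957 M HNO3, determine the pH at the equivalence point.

3.14

n(C5H5N) = 0.1666 x 0.03211 = 0.005350 mol; V(HNO3) at equivalence = 0.005350/0.1957 = 0.02734 L.
At equivalence the base is fully converted to C5H5NH+; total volume = 0.05945 L, so [C5H5NH+] = 0.005350/0.05945 = 0.08999 M.
Ka(C5H5NH+) = Kw/Kb = 1.0e-14 / 1.7 x 10^-9 = 5.88e-6.
[H^+] = sqrt(Ka x [C5H5NH+]) = sqrt(5.88e-6 x 0.08999) = 0.000728 M.
pH = -log(0.000728) = 3.14.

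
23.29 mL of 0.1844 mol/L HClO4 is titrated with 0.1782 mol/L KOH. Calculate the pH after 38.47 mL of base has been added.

n(acid) = 0.1844 x 0.02329 = 0.004295 mol; n(KOH) added = 0.1782 x 0.03847 = 0.006855 mol.
Base is in excess by 0.006855 - 0.004295 = 0.002561 mol in a total volume of 0.06176 L.
[OH^-] = 0.002561/0.06176 = 0.04146 M, so pOH = 1.38 and pH = 14.00 - 1.38 = 12.62.

12.62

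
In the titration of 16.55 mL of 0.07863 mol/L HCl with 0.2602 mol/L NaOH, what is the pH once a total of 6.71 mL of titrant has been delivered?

n(acid) = 0.07863 x 0.01655 = 0.001301 mol; n(NaOH) added = 0.2602 x 0.006710 = 0.001746 mol.
Base is in excess by 0.001746 - 0.001301 = 0.0004446 mol in a total volume of 0.02326 L.
[OH^-] = 0.0004446/0.02326 = 0.01912 M, so pOH = 1.72 and pH = 14.00 - 1.72 = 12.28.

12.28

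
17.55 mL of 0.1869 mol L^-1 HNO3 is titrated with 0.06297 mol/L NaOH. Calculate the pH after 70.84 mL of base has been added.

n(acid) = 0.1869 x 0.01755 = 0.003280 mol; n(NaOH) added = 0.06297 x 0.07084 = 0.004461 mol.
Base is in excess by 0.004461 - 0.003280 = 0.001181 mol in a total volume of 0.08839 L.
[OH^-] = 0.001181/0.08839 = 0.01336 M, so pOH = 1.87 and pH = 14.00 - 1.87 = 12.13.

12.13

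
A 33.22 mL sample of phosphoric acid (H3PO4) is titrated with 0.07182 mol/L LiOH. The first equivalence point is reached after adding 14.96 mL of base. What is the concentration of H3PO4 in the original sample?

0.0323 M

n(LiOH) = 0.07182 x 0.01496 = 0.001074 mol.
At the first equivalence point, 1 mol OH^- react per mol H3PO4, so n(H3PO4) = 0.001074 / 1 = 0.001074 mol.
[H3PO4] = 0.001074 / 0.03322 L = 0.0323 M.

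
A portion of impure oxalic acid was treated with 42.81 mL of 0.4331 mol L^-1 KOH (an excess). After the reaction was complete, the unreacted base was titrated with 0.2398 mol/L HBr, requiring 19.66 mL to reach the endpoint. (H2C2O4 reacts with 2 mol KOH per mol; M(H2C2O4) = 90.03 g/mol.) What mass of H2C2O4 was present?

0.622 g

Total n(KOH) added = 0.4331 x 0.04281 = 0.01854 mol.
n(HBr) used = 0.2398 x 0.01966 = 0.004714 mol, which equals the excess n(KOH).
So n(KOH) consumed by the sample = 0.01854 - 0.004714 = 0.01383 mol.
n(H2C2O4) = 0.01383 / 2 = 0.006913 mol.
mass = 0.006913 mol x 90.03 g/mol = 0.622 g.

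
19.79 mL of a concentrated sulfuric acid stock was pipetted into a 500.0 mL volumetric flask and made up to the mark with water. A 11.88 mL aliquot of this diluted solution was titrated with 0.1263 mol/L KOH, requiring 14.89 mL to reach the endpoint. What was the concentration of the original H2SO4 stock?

n(KOH) = 0.1263 x 0.01489 = 0.001881 mol.
n(H2SO4) in the aliquot = 0.001881 x 1/2 = 0.0009403 mol.
[diluted H2SO4] = 0.0009403 / 0.01188 = 0.07915 M.
Dilution factor = 500.0/19.79 = 25.27, so [stock] = 0.07915 x 25.27 = 2.00 M.

2.00 M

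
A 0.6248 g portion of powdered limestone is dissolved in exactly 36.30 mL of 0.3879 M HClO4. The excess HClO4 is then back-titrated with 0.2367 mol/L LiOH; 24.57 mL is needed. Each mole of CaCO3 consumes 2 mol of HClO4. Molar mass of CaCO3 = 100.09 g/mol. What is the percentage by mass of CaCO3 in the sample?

66.2%

Total n(HClO4) added = 0.3879 x 0.03630 = 0.01408 mol.
n(LiOH) used = 0.2367 x 0.02457 = 0.005816 mol, which equals the excess n(HClO4).
So n(HClO4) consumed by the sample = 0.01408 - 0.005816 = 0.008265 mol.
n(CaCO3) = 0.008265 / 2 = 0.004133 mol.
mass CaCO3 = 0.004133 x 100.09 = 0.4136 g, so %CaCO3 = 0.4136/0.6248 x 100 = 66.2%.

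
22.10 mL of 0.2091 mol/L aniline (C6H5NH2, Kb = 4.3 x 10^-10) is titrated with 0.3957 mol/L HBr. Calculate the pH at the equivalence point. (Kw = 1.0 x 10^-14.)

2.75

n(C6H5NH2) = 0.2091 x 0.02210 = 0.004621 mol; V(HBr) at equivalence = 0.004621/0.3957 = 0.01168 L.
At equivalence the base is fully converted to C6H5NH3+; total volume = 0.03378 L, so [C6H5NH3+] = 0.004621/0.03378 = 0.1368 M.
Ka(C6H5NH3+) = Kw/Kb = 1.0e-14 / 4.3 x 10^-10 = 2.33e-5.
[H^+] = sqrt(Ka x [C6H5NH3+]) = sqrt(2.33e-5 x 0.1368) = 0.00178 M.
pH = -log(0.00178) = 2.75.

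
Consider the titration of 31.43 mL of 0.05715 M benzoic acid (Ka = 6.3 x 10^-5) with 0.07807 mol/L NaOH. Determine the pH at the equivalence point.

n(C6H5COOH) = 0.05715 x 0.03143 = 0.001796 mol; V(NaOH) at equivalence = 0.001796/0.07807 = 0.02301 L.
At equivalence all the acid is converted to C6H5COO-; total volume = 0.03143 + 0.02301 = 0.05444 L, so [C6H5COO-] = 0.001796/0.05444 = 0.03300 M.
Kb = Kw/Ka = 1.0e-14 / 6.3 x 10^-5 = 1.59e-10.
[OH^-] = sqrt(Kb x [C6H5COO-]) = sqrt(1.59e-10 x 0.03300) = 2.29e-6 M.
pOH = 5.64, so pH = 14.00 - 5.64 = 8.36.

8.36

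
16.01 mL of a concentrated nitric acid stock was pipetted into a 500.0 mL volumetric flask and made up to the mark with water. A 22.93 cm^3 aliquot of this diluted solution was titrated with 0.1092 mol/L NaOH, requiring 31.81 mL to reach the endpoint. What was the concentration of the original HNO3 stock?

n(NaOH) = 0.1092 x 0.03181 = 0.003474 mol.
n(HNO3) in the aliquot = 0.003474 mol.
[diluted HNO3] = 0.003474 / 0.02293 = 0.1515 M.
Dilution factor = 500.0/16.01 = 31.23, so [stock] = 0.1515 x 31.23 = 4.73 M.

4.73 M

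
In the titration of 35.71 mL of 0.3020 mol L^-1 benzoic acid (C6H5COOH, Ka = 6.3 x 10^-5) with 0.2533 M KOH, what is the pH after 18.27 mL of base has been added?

4.08

Initial n(C6H5COOH) = 0.3020 x 0.03571 = 0.01078 mol.
n(KOH) added = 0.2533 x 0.01827 = 0.004628 mol, converting that many moles of C6H5COOH to C6H5COO-.
Remaining n(C6H5COOH) = 0.006157 mol; n(C6H5COO-) = 0.004628 mol.
By Henderson-Hasselbalch, pH = pKa + log([A^-]/[HA]) = 4.20 + log(0.004628/0.006157) = 4.20 + (-0.12) = 4.08.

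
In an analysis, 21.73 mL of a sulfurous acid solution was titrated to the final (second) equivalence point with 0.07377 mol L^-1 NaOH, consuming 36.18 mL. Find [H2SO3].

n(NaOH) = 0.07377 x 0.03618 = 0.002669 mol.
At the final (second) equivalence point, 2 mol OH^- react per mol H2SO3, so n(H2SO3) = 0.002669 / 2 = 0.001334 mol.
[H2SO3] = 0.001334 / 0.02173 L = 0.0614 M.

0.0614 M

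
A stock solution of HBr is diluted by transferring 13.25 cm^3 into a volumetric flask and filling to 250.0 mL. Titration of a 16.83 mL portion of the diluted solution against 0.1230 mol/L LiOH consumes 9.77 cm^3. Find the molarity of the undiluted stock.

1.35 M

n(LiOH) = 0.1230 x 0.009770 = 0.001202 mol.
n(HBr) in the aliquot = 0.001202 mol.
[diluted HBr] = 0.001202 / 0.01683 = 0.07140 M.
Dilution factor = 250.0/13.25 = 18.87, so [stock] = 0.07140 x 18.87 = 1.35 M.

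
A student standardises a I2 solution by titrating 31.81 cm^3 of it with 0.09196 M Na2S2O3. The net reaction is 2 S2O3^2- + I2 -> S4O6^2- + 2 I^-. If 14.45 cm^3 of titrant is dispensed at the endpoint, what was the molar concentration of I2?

0.0209 M

n(Na2S2O3) = 0.09196 x 0.01445 = 0.001329 mol.
From the balanced equation, 2 mol Na2S2O3 reacts with 1 mol I2, so n(I2) = 0.001329 x 1/2 = 0.0006644 mol.
[I2] = 0.0006644 / 0.03181 L = 0.0209 M.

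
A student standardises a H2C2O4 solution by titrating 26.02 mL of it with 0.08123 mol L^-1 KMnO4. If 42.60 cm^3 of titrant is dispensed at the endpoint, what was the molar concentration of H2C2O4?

0.332 M

n(KMnO4) = 0.08123 x 0.04260 = 0.003460 mol.
From the balanced equation, 2 mol KMnO4 reacts with 5 mol H2C2O4, so n(H2C2O4) = 0.003460 x 5/2 = 0.008651 mol.
[H2C2O4] = 0.008651 / 0.02602 L = 0.332 M.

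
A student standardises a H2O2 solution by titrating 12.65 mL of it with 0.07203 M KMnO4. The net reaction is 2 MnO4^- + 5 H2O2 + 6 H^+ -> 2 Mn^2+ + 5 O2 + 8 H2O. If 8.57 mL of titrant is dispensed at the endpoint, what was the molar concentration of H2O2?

n(KMnO4) = 0.07203 x 0.008570 = 0.0006173 mol.
From the balanced equation, 2 mol KMnO4 reacts with 5 mol H2O2, so n(H2O2) = 0.0006173 x 5/2 = 0.001543 mol.
[H2O2] = 0.001543 / 0.01265 L = 0.122 M.

0.122 M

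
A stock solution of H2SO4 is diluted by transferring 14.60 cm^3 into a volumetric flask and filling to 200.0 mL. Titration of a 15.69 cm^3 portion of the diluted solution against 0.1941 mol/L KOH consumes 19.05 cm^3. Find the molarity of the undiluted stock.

1.61 M

n(KOH) = 0.1941 x 0.01905 = 0.003698 mol.
n(H2SO4) in the aliquot = 0.003698 x 1/2 = 0.001849 mol.
[diluted H2SO4] = 0.001849 / 0.01569 = 0.1178 M.
Dilution factor = 200.0/14.60 = 13.70, so [stock] = 0.1178 x 13.70 = 1.61 M.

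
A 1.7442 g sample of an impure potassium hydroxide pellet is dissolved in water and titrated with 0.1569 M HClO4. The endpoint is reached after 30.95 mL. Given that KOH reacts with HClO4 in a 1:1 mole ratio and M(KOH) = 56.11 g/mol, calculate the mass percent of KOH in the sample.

15.6%

n(HClO4) = 0.1569 x 0.03095 = 0.004856 mol.
n(KOH) = 0.004856 / 1 = 0.004856 mol.
mass of KOH = 0.004856 x 56.11 = 0.2725 g.
% purity = 0.2725 / 1.7442 x 100 = 15.6%.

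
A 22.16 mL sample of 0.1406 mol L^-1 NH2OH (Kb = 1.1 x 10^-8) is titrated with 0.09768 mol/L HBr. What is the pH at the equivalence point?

3.64

n(NH2OH) = 0.1406 x 0.02216 = 0.003116 mol; V(HBr) at equivalence = 0.003116/0.09768 = 0.03190 L.
At equivalence the base is fully converted to NH3OH+; total volume = 0.05406 L, so [NH3OH+] = 0.003116/0.05406 = 0.05764 M.
Ka(NH3OH+) = Kw/Kb = 1.0e-14 / 1.1 x 10^-8 = 9.09e-7.
[H^+] = sqrt(Ka x [NH3OH+]) = sqrt(9.09e-7 x 0.05764) = 0.000229 M.
pH = -log(0.000229) = 3.64.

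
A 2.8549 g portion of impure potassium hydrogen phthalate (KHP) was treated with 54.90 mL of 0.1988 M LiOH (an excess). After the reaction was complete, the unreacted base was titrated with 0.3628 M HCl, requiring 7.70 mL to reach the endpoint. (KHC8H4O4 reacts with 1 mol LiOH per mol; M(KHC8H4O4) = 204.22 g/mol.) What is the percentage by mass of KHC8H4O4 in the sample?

58.1%

Total n(LiOH) added = 0.1988 x 0.05490 = 0.01091 mol.
n(HCl) used = 0.3628 x 0.007700 = 0.002794 mol, which equals the excess n(LiOH).
So n(LiOH) consumed by the sample = 0.01091 - 0.002794 = 0.008121 mol.
n(KHC8H4O4) = 0.008121 / 1 = 0.008121 mol.
mass KHC8H4O4 = 0.008121 x 204.22 = 1.658 g, so %KHC8H4O4 = 1.658/2.8549 x 100 = 58.1%.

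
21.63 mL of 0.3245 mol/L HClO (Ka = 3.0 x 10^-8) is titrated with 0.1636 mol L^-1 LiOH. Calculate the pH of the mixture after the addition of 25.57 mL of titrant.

Initial n(HClO) = 0.3245 x 0.02163 = 0.007019 mol.
n(LiOH) added = 0.1636 x 0.02557 = 0.004183 mol, converting that many moles of HClO to ClO-.
Remaining n(HClO) = 0.002836 mol; n(ClO-) = 0.004183 mol.
By Henderson-Hasselbalch, pH = pKa + log([A^-]/[HA]) = 7.52 + log(0.004183/0.002836) = 7.52 + (+0.17) = 7.69.

7.69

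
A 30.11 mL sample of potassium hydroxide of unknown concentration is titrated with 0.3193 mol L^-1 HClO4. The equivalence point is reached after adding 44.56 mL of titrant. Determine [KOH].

0.473 M

n(HClO4) delivered = 0.3193 x 0.04456 = 0.01423 mol.
For a 1:1 reaction, n(KOH) = 0.01423 mol.
[KOH] = 0.01423 mol / 0.03011 L = 0.473 M.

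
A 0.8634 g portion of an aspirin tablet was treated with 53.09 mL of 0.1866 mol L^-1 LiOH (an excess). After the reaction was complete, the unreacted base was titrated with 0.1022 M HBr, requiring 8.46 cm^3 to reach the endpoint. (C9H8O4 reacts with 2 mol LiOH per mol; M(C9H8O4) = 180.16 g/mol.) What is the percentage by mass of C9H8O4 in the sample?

Total n(LiOH) added = 0.1866 x 0.05309 = 0.009907 mol.
n(HBr) used = 0.1022 x 0.008460 = 0.0008646 mol, which equals the excess n(LiOH).
So n(LiOH) consumed by the sample = 0.009907 - 0.0008646 = 0.009042 mol.
n(C9H8O4) = 0.009042 / 2 = 0.004521 mol.
mass C9H8O4 = 0.004521 x 180.16 = 0.8145 g, so %C9H8O4 = 0.8145/0.8634 x 100 = 94.3%.

94.3%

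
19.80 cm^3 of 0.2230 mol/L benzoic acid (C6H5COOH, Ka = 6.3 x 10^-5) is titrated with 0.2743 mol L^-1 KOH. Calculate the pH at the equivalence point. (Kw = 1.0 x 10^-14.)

n(C6H5COOH) = 0.2230 x 0.01980 = 0.004415 mol; V(KOH) at equivalence = 0.004415/0.2743 = 0.01610 L.
At equivalence all the acid is converted to C6H5COO-; total volume = 0.01980 + 0.01610 = 0.03590 L, so [C6H5COO-] = 0.004415/0.03590 = 0.1230 M.
Kb = Kw/Ka = 1.0e-14 / 6.3 x 10^-5 = 1.59e-10.
[OH^-] = sqrt(Kb x [C6H5COO-]) = sqrt(1.59e-10 x 0.1230) = 4.42e-6 M.
pOH = 5.35, so pH = 14.00 - 5.35 = 8.65.

8.65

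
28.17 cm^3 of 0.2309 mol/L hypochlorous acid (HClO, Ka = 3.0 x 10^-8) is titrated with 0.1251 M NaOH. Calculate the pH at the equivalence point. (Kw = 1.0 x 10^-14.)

10.22

n(HClO) = 0.2309 x 0.02817 = 0.006504 mol; V(NaOH) at equivalence = 0.006504/0.1251 = 0.05199 L.
At equivalence all the acid is converted to ClO-; total volume = 0.02817 + 0.05199 = 0.08016 L, so [ClO-] = 0.006504/0.08016 = 0.08114 M.
Kb = Kw/Ka = 1.0e-14 / 3.0 x 10^-8 = 3.33e-7.
[OH^-] = sqrt(Kb x [ClO-]) = sqrt(3.33e-7 x 0.08114) = 0.000164 M.
pOH = 3.78, so pH = 14.00 - 3.78 = 10.22.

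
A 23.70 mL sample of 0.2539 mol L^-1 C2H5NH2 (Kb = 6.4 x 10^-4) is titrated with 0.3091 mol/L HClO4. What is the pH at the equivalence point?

5.83

n(C2H5NH2) = 0.2539 x 0.02370 = 0.006017 mol; V(HClO4) at equivalence = 0.006017/0.3091 = 0.01947 L.
At equivalence the base is fully converted to C2H5NH3+; total volume = 0.04317 L, so [C2H5NH3+] = 0.006017/0.04317 = 0.1394 M.
Ka(C2H5NH3+) = Kw/Kb = 1.0e-14 / 6.4 x 10^-4 = 1.56e-11.
[H^+] = sqrt(Ka x [C2H5NH3+]) = sqrt(1.56e-11 x 0.1394) = 1.48e-6 M.
pH = -log(1.48e-6) = 5.83.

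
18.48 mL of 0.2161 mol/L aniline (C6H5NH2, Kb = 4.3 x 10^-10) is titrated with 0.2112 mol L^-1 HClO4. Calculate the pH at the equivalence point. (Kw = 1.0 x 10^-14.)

n(C6H5NH2) = 0.2161 x 0.01848 = 0.003994 mol; V(HClO4) at equivalence = 0.003994/0.2112 = 0.01891 L.
At equivalence the base is fully converted to C6H5NH3+; total volume = 0.03739 L, so [C6H5NH3+] = 0.003994/0.03739 = 0.1068 M.
Ka(C6H5NH3+) = Kw/Kb = 1.0e-14 / 4.3 x 10^-10 = 2.33e-5.
[H^+] = sqrt(Ka x [C6H5NH3+]) = sqrt(2.33e-5 x 0.1068) = 0.00158 M.
pH = -log(0.00158) = 2.80.

2.80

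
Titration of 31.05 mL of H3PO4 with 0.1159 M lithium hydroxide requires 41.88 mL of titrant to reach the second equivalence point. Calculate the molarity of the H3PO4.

n(LiOH) = 0.1159 x 0.04188 = 0.004854 mol.
At the second equivalence point, 2 mol OH^- react per mol H3PO4, so n(H3PO4) = 0.004854 / 2 = 0.002427 mol.
[H3PO4] = 0.002427 / 0.03105 L = 0.0782 M.

0.0782 M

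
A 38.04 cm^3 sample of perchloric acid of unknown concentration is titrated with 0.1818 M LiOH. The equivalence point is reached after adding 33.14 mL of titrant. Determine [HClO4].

0.158 M

n(LiOH) delivered = 0.1818 x 0.03314 = 0.006025 mol.
For a 1:1 reaction, n(HClO4) = 0.006025 mol.
[HClO4] = 0.006025 mol / 0.03804 L = 0.158 M.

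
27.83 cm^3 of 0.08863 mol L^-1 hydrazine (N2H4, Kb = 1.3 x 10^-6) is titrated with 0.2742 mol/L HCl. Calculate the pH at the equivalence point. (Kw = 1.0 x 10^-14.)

n(N2H4) = 0.08863 x 0.02783 = 0.002467 mol; V(HCl) at equivalence = 0.002467/0.2742 = 0.008996 L.
At equivalence the base is fully converted to N2H5+; total volume = 0.03683 L, so [N2H5+] = 0.002467/0.03683 = 0.06698 M.
Ka(N2H5+) = Kw/Kb = 1.0e-14 / 1.3 x 10^-6 = 7.69e-9.
[H^+] = sqrt(Ka x [N2H5+]) = sqrt(7.69e-9 x 0.06698) = 2.27e-5 M.
pH = -log(2.27e-5) = 4.64.

4.64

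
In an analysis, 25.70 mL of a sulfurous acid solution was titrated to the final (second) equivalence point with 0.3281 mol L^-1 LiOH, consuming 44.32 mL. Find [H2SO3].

0.283 M

n(LiOH) = 0.3281 x 0.04432 = 0.01454 mol.
At the final (second) equivalence point, 2 mol OH^- react per mol H2SO3, so n(H2SO3) = 0.01454 / 2 = 0.007271 mol.
[H2SO3] = 0.007271 / 0.02570 L = 0.283 M.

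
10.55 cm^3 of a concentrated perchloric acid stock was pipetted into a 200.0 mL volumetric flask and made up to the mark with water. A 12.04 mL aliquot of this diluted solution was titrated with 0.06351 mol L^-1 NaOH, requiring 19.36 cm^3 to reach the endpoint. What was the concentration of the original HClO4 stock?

n(NaOH) = 0.06351 x 0.01936 = 0.001230 mol.
n(HClO4) in the aliquot = 0.001230 mol.
[diluted HClO4] = 0.001230 / 0.01204 = 0.1021 M.
Dilution factor = 200.0/10.55 = 18.96, so [stock] = 0.1021 x 18.96 = 1.94 M.

1.94 M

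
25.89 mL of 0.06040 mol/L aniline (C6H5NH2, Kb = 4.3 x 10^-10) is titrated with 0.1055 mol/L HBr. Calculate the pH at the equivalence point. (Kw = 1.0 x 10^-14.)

n(C6H5NH2) = 0.06040 x 0.02589 = 0.001564 mol; V(HBr) at equivalence = 0.001564/0.1055 = 0.01482 L.
At equivalence the base is fully converted to C6H5NH3+; total volume = 0.04071 L, so [C6H5NH3+] = 0.001564/0.04071 = 0.03841 M.
Ka(C6H5NH3+) = Kw/Kb = 1.0e-14 / 4.3 x 10^-10 = 2.33e-5.
[H^+] = sqrt(Ka x [C6H5NH3+]) = sqrt(2.33e-5 x 0.03841) = 0.000945 M.
pH = -log(0.000945) = 3.02.

3.02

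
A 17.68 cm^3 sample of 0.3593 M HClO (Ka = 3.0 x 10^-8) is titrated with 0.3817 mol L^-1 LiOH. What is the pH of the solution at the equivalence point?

10.40

n(HClO) = 0.3593 x 0.01768 = 0.006352 mol; V(LiOH) at equivalence = 0.006352/0.3817 = 0.01664 L.
At equivalence all the acid is converted to ClO-; total volume = 0.01768 + 0.01664 = 0.03432 L, so [ClO-] = 0.006352/0.03432 = 0.1851 M.
Kb = Kw/Ka = 1.0e-14 / 3.0 x 10^-8 = 3.33e-7.
[OH^-] = sqrt(Kb x [ClO-]) = sqrt(3.33e-7 x 0.1851) = 0.000248 M.
pOH = 3.60, so pH = 14.00 - 3.60 = 10.40.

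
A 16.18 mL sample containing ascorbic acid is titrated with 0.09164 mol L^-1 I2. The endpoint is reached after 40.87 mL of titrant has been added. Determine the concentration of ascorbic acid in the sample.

n(I2) = 0.09164 x 0.04087 = 0.003745 mol.
From the balanced equation, 1 mol I2 reacts with 1 mol ascorbic acid, so n(ascorbic acid) = 0.003745 x 1/1 = 0.003745 mol.
[ascorbic acid] = 0.003745 / 0.01618 L = 0.231 M.

0.231 M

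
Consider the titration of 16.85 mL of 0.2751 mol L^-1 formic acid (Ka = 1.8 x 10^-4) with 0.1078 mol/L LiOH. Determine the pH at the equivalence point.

8.32

n(HCOOH) = 0.2751 x 0.01685 = 0.004635 mol; V(LiOH) at equivalence = 0.004635/0.1078 = 0.04300 L.
At equivalence all the acid is converted to HCOO-; total volume = 0.01685 + 0.04300 = 0.05985 L, so [HCOO-] = 0.004635/0.05985 = 0.07745 M.
Kb = Kw/Ka = 1.0e-14 / 1.8 x 10^-4 = 5.56e-11.
[OH^-] = sqrt(Kb x [HCOO-]) = sqrt(5.56e-11 x 0.07745) = 2.07e-6 M.
pOH = 5.68, so pH = 14.00 - 5.68 = 8.32.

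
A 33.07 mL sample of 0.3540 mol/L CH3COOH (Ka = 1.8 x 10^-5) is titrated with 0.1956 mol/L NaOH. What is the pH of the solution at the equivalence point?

8.92

n(CH3COOH) = 0.3540 x 0.03307 = 0.01171 mol; V(NaOH) at equivalence = 0.01171/0.1956 = 0.05985 L.
At equivalence all the acid is converted to CH3COO-; total volume = 0.03307 + 0.05985 = 0.09292 L, so [CH3COO-] = 0.01171/0.09292 = 0.1260 M.
Kb = Kw/Ka = 1.0e-14 / 1.8 x 10^-5 = 5.56e-10.
[OH^-] = sqrt(Kb x [CH3COO-]) = sqrt(5.56e-10 x 0.1260) = 8.37e-6 M.
pOH = 5.08, so pH = 14.00 - 5.08 = 8.92.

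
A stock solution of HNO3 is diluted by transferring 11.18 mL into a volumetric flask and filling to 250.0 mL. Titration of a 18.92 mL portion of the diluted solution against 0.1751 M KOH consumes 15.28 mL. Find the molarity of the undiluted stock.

n(KOH) = 0.1751 x 0.01528 = 0.002676 mol.
n(HNO3) in the aliquot = 0.002676 mol.
[diluted HNO3] = 0.002676 / 0.01892 = 0.1414 M.
Dilution factor = 250.0/11.18 = 22.36, so [stock] = 0.1414 x 22.36 = 3.16 M.

3.16 M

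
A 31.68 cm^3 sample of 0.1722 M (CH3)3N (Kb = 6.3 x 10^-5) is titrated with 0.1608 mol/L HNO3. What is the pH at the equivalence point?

n((CH3)3N) = 0.1722 x 0.03168 = 0.005455 mol; V(HNO3) at equivalence = 0.005455/0.1608 = 0.03393 L.
At equivalence the base is fully converted to (CH3)3NH+; total volume = 0.06561 L, so [(CH3)3NH+] = 0.005455/0.06561 = 0.08315 M.
Ka((CH3)3NH+) = Kw/Kb = 1.0e-14 / 6.3 x 10^-5 = 1.59e-10.
[H^+] = sqrt(Ka x [(CH3)3NH+]) = sqrt(1.59e-10 x 0.08315) = 3.63e-6 M.
pH = -log(3.63e-6) = 5.44.

5.44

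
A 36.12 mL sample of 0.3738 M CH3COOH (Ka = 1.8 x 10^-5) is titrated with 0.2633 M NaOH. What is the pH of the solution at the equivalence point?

8.97

n(CH3COOH) = 0.3738 x 0.03612 = 0.01350 mol; V(NaOH) at equivalence = 0.01350/0.2633 = 0.05128 L.
At equivalence all the acid is converted to CH3COO-; total volume = 0.03612 + 0.05128 = 0.08740 L, so [CH3COO-] = 0.01350/0.08740 = 0.1545 M.
Kb = Kw/Ka = 1.0e-14 / 1.8 x 10^-5 = 5.56e-10.
[OH^-] = sqrt(Kb x [CH3COO-]) = sqrt(5.56e-10 x 0.1545) = 9.26e-6 M.
pOH = 5.03, so pH = 14.00 - 5.03 = 8.97.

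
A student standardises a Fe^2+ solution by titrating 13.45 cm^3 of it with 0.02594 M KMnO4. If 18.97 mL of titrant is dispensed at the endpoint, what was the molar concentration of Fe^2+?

n(KMnO4) = 0.02594 x 0.01897 = 0.0004921 mol.
From the balanced equation, 1 mol KMnO4 reacts with 5 mol Fe^2+, so n(Fe^2+) = 0.0004921 x 5/1 = 0.002460 mol.
[Fe^2+] = 0.002460 / 0.01345 L = 0.183 M.

0.183 M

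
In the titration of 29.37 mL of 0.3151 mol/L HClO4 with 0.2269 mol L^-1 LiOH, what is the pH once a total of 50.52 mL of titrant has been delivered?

12.44

n(acid) = 0.3151 x 0.02937 = 0.009254 mol; n(LiOH) added = 0.2269 x 0.05052 = 0.01146 mol.
Base is in excess by 0.01146 - 0.009254 = 0.002209 mol in a total volume of 0.07989 L.
[OH^-] = 0.002209/0.07989 = 0.02764 M, so pOH = 1.56 and pH = 14.00 - 1.56 = 12.44.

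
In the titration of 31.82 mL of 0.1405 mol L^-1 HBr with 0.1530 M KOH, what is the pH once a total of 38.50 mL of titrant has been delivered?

n(acid) = 0.1405 x 0.03182 = 0.004471 mol; n(KOH) added = 0.1530 x 0.03850 = 0.005890 mol.
Base is in excess by 0.005890 - 0.004471 = 0.001420 mol in a total volume of 0.07032 L.
[OH^-] = 0.001420/0.07032 = 0.02019 M, so pOH = 1.69 and pH = 14.00 - 1.69 = 12.31.

12.31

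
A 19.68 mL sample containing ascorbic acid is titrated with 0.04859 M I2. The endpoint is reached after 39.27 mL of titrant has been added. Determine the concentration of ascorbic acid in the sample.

n(I2) = 0.04859 x 0.03927 = 0.001908 mol.
From the balanced equation, 1 mol I2 reacts with 1 mol ascorbic acid, so n(ascorbic acid) = 0.001908 x 1/1 = 0.001908 mol.
[ascorbic acid] = 0.001908 / 0.01968 L = 0.0970 M.

0.0970 M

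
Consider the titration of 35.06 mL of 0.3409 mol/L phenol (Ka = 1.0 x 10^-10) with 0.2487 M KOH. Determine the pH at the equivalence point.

n(C6H5OH) = 0.3409 x 0.03506 = 0.01195 mol; V(KOH) at equivalence = 0.01195/0.2487 = 0.04806 L.
At equivalence all the acid is converted to C6H5O-; total volume = 0.03506 + 0.04806 = 0.08312 L, so [C6H5O-] = 0.01195/0.08312 = 0.1438 M.
Kb = Kw/Ka = 1.0e-14 / 1.0 x 10^-10 = 0.000100.
[OH^-] = sqrt(Kb x [C6H5O-]) = sqrt(0.000100 x 0.1438) = 0.00379 M.
pOH = 2.42, so pH = 14.00 - 2.42 = 11.58.

11.58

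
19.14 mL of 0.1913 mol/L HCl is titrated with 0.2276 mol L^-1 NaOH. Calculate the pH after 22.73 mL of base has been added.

n(acid) = 0.1913 x 0.01914 = 0.003661 mol; n(NaOH) added = 0.2276 x 0.02273 = 0.005173 mol.
Base is in excess by 0.005173 - 0.003661 = 0.001512 mol in a total volume of 0.04187 L.
[OH^-] = 0.001512/0.04187 = 0.03611 M, so pOH = 1.44 and pH = 14.00 - 1.44 = 12.56.

12.56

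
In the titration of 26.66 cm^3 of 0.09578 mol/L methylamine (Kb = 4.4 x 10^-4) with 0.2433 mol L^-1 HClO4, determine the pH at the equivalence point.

5.90

n(CH3NH2) = 0.09578 x 0.02666 = 0.002553 mol; V(HClO4) at equivalence = 0.002553/0.2433 = 0.01050 L.
At equivalence the base is fully converted to CH3NH3+; total volume = 0.03716 L, so [CH3NH3+] = 0.002553/0.03716 = 0.06873 M.
Ka(CH3NH3+) = Kw/Kb = 1.0e-14 / 4.4 x 10^-4 = 2.27e-11.
[H^+] = sqrt(Ka x [CH3NH3+]) = sqrt(2.27e-11 x 0.06873) = 1.25e-6 M.
pH = -log(1.25e-6) = 5.90.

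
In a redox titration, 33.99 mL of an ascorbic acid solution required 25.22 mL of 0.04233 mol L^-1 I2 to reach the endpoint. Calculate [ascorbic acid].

n(I2) = 0.04233 x 0.02522 = 0.001068 mol.
From the balanced equation, 1 mol I2 reacts with 1 mol ascorbic acid, so n(ascorbic acid) = 0.001068 x 1/1 = 0.001068 mol.
[ascorbic acid] = 0.001068 / 0.03399 L = 0.0314 M.

0.0314 M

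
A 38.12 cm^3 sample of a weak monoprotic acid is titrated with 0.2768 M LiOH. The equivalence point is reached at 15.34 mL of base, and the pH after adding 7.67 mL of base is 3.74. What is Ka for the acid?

7.67 mL is half of the equivalence volume, so this is the half-equivalence point where [HA] = [A^-].
At half-equivalence pH = pKa, so pKa = 3.74.
Ka = 10^(-3.74) = 1.8 x 10^-4.

1.8 x 10^-4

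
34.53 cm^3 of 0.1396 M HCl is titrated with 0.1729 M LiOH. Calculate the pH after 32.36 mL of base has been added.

n(acid) = 0.1396 x 0.03453 = 0.004820 mol; n(LiOH) added = 0.1729 x 0.03236 = 0.005595 mol.
Base is in excess by 0.005595 - 0.004820 = 0.0007747 mol in a total volume of 0.06689 L.
[OH^-] = 0.0007747/0.06689 = 0.01158 M, so pOH = 1.94 and pH = 14.00 - 1.94 = 12.06.

12.06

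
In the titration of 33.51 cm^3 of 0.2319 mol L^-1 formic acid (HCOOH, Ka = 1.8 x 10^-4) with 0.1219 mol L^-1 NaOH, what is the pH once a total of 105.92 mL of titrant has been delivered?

n(acid) = 0.2319 x 0.03351 = 0.007771 mol; n(NaOH) added = 0.1219 x 0.1059 = 0.01291 mol.
Base is in excess by 0.01291 - 0.007771 = 0.005141 mol in a total volume of 0.1394 L.
[OH^-] = 0.005141/0.1394 = 0.03687 M, so pOH = 1.43 and pH = 14.00 - 1.43 = 12.57.

12.57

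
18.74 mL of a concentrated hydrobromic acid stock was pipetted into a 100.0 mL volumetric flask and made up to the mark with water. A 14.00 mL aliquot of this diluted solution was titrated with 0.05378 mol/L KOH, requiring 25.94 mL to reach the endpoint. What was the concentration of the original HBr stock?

n(KOH) = 0.05378 x 0.02594 = 0.001395 mol.
n(HBr) in the aliquot = 0.001395 mol.
[diluted HBr] = 0.001395 / 0.01400 = 0.09965 M.
Dilution factor = 100.0/18.74 = 5.336, so [stock] = 0.09965 x 5.336 = 0.532 M.

0.532 M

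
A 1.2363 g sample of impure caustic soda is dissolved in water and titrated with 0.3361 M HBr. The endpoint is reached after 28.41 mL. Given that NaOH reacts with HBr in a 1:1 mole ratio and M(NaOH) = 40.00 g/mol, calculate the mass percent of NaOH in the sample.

n(HBr) = 0.3361 x 0.02841 = 0.009549 mol.
n(NaOH) = 0.009549 / 1 = 0.009549 mol.
mass of NaOH = 0.009549 x 40.00 = 0.3819 g.
% purity = 0.3819 / 1.2363 x 100 = 30.9%.

30.9%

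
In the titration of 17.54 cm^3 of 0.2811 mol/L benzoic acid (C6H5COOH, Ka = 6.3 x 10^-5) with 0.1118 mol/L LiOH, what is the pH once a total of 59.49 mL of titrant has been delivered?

n(acid) = 0.2811 x 0.01754 = 0.004930 mol; n(LiOH) added = 0.1118 x 0.05949 = 0.006651 mol.
Base is in excess by 0.006651 - 0.004930 = 0.001720 mol in a total volume of 0.07703 L.
[OH^-] = 0.001720/0.07703 = 0.02234 M, so pOH = 1.65 and pH = 14.00 - 1.65 = 12.35.

12.35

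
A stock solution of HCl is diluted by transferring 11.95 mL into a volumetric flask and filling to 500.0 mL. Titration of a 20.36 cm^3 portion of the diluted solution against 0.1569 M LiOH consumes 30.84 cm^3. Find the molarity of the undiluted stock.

9.94 M

n(LiOH) = 0.1569 x 0.03084 = 0.004839 mol.
n(HCl) in the aliquot = 0.004839 mol.
[diluted HCl] = 0.004839 / 0.02036 = 0.2377 M.
Dilution factor = 500.0/11.95 = 41.84, so [stock] = 0.2377 x 41.84 = 9.94 M.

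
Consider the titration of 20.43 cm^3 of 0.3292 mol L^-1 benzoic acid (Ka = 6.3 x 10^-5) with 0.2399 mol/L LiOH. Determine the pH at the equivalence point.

8.67

n(C6H5COOH) = 0.3292 x 0.02043 = 0.006726 mol; V(LiOH) at equivalence = 0.006726/0.2399 = 0.02803 L.
At equivalence all the acid is converted to C6H5COO-; total volume = 0.02043 + 0.02803 = 0.04846 L, so [C6H5COO-] = 0.006726/0.04846 = 0.1388 M.
Kb = Kw/Ka = 1.0e-14 / 6.3 x 10^-5 = 1.59e-10.
[OH^-] = sqrt(Kb x [C6H5COO-]) = sqrt(1.59e-10 x 0.1388) = 4.69e-6 M.
pOH = 5.33, so pH = 14.00 - 5.33 = 8.67.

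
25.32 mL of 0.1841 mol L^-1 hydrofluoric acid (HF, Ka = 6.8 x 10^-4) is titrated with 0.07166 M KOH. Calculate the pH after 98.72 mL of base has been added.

n(acid) = 0.1841 x 0.02532 = 0.004661 mol; n(KOH) added = 0.07166 x 0.09872 = 0.007074 mol.
Base is in excess by 0.007074 - 0.004661 = 0.002413 mol in a total volume of 0.1240 L.
[OH^-] = 0.002413/0.1240 = 0.01945 M, so pOH = 1.71 and pH = 14.00 - 1.71 = 12.29.

12.29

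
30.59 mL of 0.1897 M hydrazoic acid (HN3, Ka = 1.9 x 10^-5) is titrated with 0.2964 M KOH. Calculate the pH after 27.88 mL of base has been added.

12.62

n(acid) = 0.1897 x 0.03059 = 0.005803 mol; n(KOH) added = 0.2964 x 0.02788 = 0.008264 mol.
Base is in excess by 0.008264 - 0.005803 = 0.002461 mol in a total volume of 0.05847 L.
[OH^-] = 0.002461/0.05847 = 0.04208 M, so pOH = 1.38 and pH = 14.00 - 1.38 = 12.62.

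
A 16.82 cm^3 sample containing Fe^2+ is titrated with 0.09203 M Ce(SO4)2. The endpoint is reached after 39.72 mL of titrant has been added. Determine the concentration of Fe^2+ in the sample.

n(Ce(SO4)2) = 0.09203 x 0.03972 = 0.003655 mol.
From the balanced equation, 1 mol Ce(SO4)2 reacts with 1 mol Fe^2+, so n(Fe^2+) = 0.003655 x 1/1 = 0.003655 mol.
[Fe^2+] = 0.003655 / 0.01682 L = 0.217 M.

0.217 M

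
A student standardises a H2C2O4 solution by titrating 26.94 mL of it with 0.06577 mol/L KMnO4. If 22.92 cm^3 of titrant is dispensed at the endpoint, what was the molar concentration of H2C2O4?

n(KMnO4) = 0.06577 x 0.02292 = 0.001507 mol.
From the balanced equation, 2 mol KMnO4 reacts with 5 mol H2C2O4, so n(H2C2O4) = 0.001507 x 5/2 = 0.003769 mol.
[H2C2O4] = 0.003769 / 0.02694 L = 0.140 M.

0.140 M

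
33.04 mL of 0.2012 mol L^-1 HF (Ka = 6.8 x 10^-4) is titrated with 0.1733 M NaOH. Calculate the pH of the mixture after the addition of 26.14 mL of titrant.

Initial n(HF) = 0.2012 x 0.03304 = 0.006648 mol.
n(NaOH) added = 0.1733 x 0.02614 = 0.004530 mol, converting that many moles of HF to F-.
Remaining n(HF) = 0.002118 mol; n(F-) = 0.004530 mol.
By Henderson-Hasselbalch, pH = pKa + log([A^-]/[HA]) = 3.17 + log(0.004530/0.002118) = 3.17 + (+0.33) = 3.50.

3.50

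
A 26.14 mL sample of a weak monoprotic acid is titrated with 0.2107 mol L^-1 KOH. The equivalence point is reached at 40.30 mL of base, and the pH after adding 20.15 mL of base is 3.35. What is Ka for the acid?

20.15 mL is half of the equivalence volume, so this is the half-equivalence point where [HA] = [A^-].
At half-equivalence pH = pKa, so pKa = 3.35.
Ka = 10^(-3.35) = 4.5 x 10^-4.

4.5 x 10^-4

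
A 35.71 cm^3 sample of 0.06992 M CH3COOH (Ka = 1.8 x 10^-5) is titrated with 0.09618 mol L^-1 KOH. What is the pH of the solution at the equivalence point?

n(CH3COOH) = 0.06992 x 0.03571 = 0.002497 mol; V(KOH) at equivalence = 0.002497/0.09618 = 0.02596 L.
At equivalence all the acid is converted to CH3COO-; total volume = 0.03571 + 0.02596 = 0.06167 L, so [CH3COO-] = 0.002497/0.06167 = 0.04049 M.
Kb = Kw/Ka = 1.0e-14 / 1.8 x 10^-5 = 5.56e-10.
[OH^-] = sqrt(Kb x [CH3COO-]) = sqrt(5.56e-10 x 0.04049) = 4.74e-6 M.
pOH = 5.32, so pH = 14.00 - 5.32 = 8.68.

8.68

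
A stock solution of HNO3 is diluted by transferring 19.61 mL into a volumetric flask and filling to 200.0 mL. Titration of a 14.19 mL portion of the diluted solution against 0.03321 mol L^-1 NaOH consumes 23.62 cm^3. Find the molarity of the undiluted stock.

n(NaOH) = 0.03321 x 0.02362 = 0.0007844 mol.
n(HNO3) in the aliquot = 0.0007844 mol.
[diluted HNO3] = 0.0007844 / 0.01419 = 0.05528 M.
Dilution factor = 200.0/19.61 = 10.20, so [stock] = 0.05528 x 10.20 = 0.564 M.

0.564 M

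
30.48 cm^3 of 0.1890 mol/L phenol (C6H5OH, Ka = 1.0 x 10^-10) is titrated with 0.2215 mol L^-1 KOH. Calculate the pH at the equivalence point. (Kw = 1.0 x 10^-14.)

n(C6H5OH) = 0.1890 x 0.03048 = 0.005761 mol; V(KOH) at equivalence = 0.005761/0.2215 = 0.02601 L.
At equivalence all the acid is converted to C6H5O-; total volume = 0.03048 + 0.02601 = 0.05649 L, so [C6H5O-] = 0.005761/0.05649 = 0.1020 M.
Kb = Kw/Ka = 1.0e-14 / 1.0 x 10^-10 = 0.000100.
[OH^-] = sqrt(Kb x [C6H5O-]) = sqrt(0.000100 x 0.1020) = 0.00319 M.
pOH = 2.50, so pH = 14.00 - 2.50 = 11.50.

11.50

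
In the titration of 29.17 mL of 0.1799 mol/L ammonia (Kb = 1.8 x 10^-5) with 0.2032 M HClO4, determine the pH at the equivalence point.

n(NH3) = 0.1799 x 0.02917 = 0.005248 mol; V(HClO4) at equivalence = 0.005248/0.2032 = 0.02583 L.
At equivalence the base is fully converted to NH4+; total volume = 0.05500 L, so [NH4+] = 0.005248/0.05500 = 0.09542 M.
Ka(NH4+) = Kw/Kb = 1.0e-14 / 1.8 x 10^-5 = 5.56e-10.
[H^+] = sqrt(Ka x [NH4+]) = sqrt(5.56e-10 x 0.09542) = 7.28e-6 M.
pH = -log(7.28e-6) = 5.14.

5.14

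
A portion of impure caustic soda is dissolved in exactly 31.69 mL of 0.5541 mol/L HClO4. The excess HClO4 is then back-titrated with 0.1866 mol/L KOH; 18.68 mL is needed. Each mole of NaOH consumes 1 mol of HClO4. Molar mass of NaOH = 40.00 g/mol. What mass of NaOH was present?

0.563 g

Total n(HClO4) added = 0.5541 x 0.03169 = 0.01756 mol.
n(KOH) used = 0.1866 x 0.01868 = 0.003486 mol, which equals the excess n(HClO4).
So n(HClO4) consumed by the sample = 0.01756 - 0.003486 = 0.01407 mol.
n(NaOH) = 0.01407 / 1 = 0.01407 mol.
mass = 0.01407 mol x 40.00 g/mol = 0.563 g.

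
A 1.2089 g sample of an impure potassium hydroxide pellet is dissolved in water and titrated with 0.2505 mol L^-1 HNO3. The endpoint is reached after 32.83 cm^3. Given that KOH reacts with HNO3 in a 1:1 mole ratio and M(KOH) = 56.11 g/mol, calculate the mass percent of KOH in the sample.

38.2%

n(HNO3) = 0.2505 x 0.03283 = 0.008224 mol.
n(KOH) = 0.008224 / 1 = 0.008224 mol.
mass of KOH = 0.008224 x 56.11 = 0.4614 g.
% purity = 0.4614 / 1.2089 x 100 = 38.2%.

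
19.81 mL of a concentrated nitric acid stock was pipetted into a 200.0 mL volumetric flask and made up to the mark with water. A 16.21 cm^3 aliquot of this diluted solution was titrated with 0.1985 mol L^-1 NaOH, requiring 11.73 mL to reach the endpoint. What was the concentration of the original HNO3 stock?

n(NaOH) = 0.1985 x 0.01173 = 0.002328 mol.
n(HNO3) in the aliquot = 0.002328 mol.
[diluted HNO3] = 0.002328 / 0.01621 = 0.1436 M.
Dilution factor = 200.0/19.81 = 10.10, so [stock] = 0.1436 x 10.10 = 1.45 M.

1.45 M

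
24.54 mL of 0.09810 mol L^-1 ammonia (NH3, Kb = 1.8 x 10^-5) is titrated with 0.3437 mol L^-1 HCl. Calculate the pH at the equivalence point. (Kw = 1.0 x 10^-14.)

n(NH3) = 0.09810 x 0.02454 = 0.002407 mol; V(HCl) at equivalence = 0.002407/0.3437 = 0.007004 L.
At equivalence the base is fully converted to NH4+; total volume = 0.03154 L, so [NH4+] = 0.002407/0.03154 = 0.07632 M.
Ka(NH4+) = Kw/Kb = 1.0e-14 / 1.8 x 10^-5 = 5.56e-10.
[H^+] = sqrt(Ka x [NH4+]) = sqrt(5.56e-10 x 0.07632) = 6.51e-6 M.
pH = -log(6.51e-6) = 5.19.

5.19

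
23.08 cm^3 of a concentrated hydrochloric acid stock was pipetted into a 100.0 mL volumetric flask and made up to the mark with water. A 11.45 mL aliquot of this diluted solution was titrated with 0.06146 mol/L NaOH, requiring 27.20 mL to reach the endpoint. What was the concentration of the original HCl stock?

0.633 M

n(NaOH) = 0.06146 x 0.02720 = 0.001672 mol.
n(HCl) in the aliquot = 0.001672 mol.
[diluted HCl] = 0.001672 / 0.01145 = 0.1460 M.
Dilution factor = 100.0/23.08 = 4.333, so [stock] = 0.1460 x 4.333 = 0.633 M.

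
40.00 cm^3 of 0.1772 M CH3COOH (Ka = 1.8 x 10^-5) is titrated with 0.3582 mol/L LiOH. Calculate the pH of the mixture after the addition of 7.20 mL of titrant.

Initial n(CH3COOH) = 0.1772 x 0.04000 = 0.007088 mol.
n(LiOH) added = 0.3582 x 0.007200 = 0.002579 mol, converting that many moles of CH3COOH to CH3COO-.
Remaining n(CH3COOH) = 0.004509 mol; n(CH3COO-) = 0.002579 mol.
By Henderson-Hasselbalch, pH = pKa + log([A^-]/[HA]) = 4.74 + log(0.002579/0.004509) = 4.74 + (-0.24) = 4.50.

4.50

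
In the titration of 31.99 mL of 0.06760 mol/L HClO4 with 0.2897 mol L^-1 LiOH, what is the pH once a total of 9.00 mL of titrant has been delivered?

12.04

n(acid) = 0.06760 x 0.03199 = 0.002163 mol; n(LiOH) added = 0.2897 x 0.009000 = 0.002607 mol.
Base is in excess by 0.002607 - 0.002163 = 0.0004448 mol in a total volume of 0.04099 L.
[OH^-] = 0.0004448/0.04099 = 0.01085 M, so pOH = 1.96 and pH = 14.00 - 1.96 = 12.04.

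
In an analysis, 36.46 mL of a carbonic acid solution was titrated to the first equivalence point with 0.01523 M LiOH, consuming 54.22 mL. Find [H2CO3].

0.0226 M

n(LiOH) = 0.01523 x 0.05422 = 0.0008258 mol.
At the first equivalence point, 1 mol OH^- react per mol H2CO3, so n(H2CO3) = 0.0008258 / 1 = 0.0008258 mol.
[H2CO3] = 0.0008258 / 0.03646 L = 0.0226 M.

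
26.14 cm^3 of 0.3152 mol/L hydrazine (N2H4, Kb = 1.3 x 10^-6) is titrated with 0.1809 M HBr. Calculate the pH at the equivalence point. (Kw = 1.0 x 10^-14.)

4.53

n(N2H4) = 0.3152 x 0.02614 = 0.008239 mol; V(HBr) at equivalence = 0.008239/0.1809 = 0.04555 L.
At equivalence the base is fully converted to N2H5+; total volume = 0.07169 L, so [N2H5+] = 0.008239/0.07169 = 0.1149 M.
Ka(N2H5+) = Kw/Kb = 1.0e-14 / 1.3 x 10^-6 = 7.69e-9.
[H^+] = sqrt(Ka x [N2H5+]) = sqrt(7.69e-9 x 0.1149) = 2.97e-5 M.
pH = -log(2.97e-5) = 4.53.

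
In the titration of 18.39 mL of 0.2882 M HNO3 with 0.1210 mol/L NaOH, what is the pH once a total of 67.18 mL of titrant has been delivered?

12.52

n(acid) = 0.2882 x 0.01839 = 0.005300 mol; n(NaOH) added = 0.1210 x 0.06718 = 0.008129 mol.
Base is in excess by 0.008129 - 0.005300 = 0.002829 mol in a total volume of 0.08557 L.
[OH^-] = 0.002829/0.08557 = 0.03306 M, so pOH = 1.48 and pH = 14.00 - 1.48 = 12.52.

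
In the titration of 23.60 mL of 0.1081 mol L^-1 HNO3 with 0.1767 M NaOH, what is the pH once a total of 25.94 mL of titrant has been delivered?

n(acid) = 0.1081 x 0.02360 = 0.002551 mol; n(NaOH) added = 0.1767 x 0.02594 = 0.004584 mol.
Base is in excess by 0.004584 - 0.002551 = 0.002032 mol in a total volume of 0.04954 L.
[OH^-] = 0.002032/0.04954 = 0.04103 M, so pOH = 1.39 and pH = 14.00 - 1.39 = 12.61.

12.61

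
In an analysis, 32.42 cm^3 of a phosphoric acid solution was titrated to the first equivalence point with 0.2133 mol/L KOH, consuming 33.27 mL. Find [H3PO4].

0.219 M

n(KOH) = 0.2133 x 0.03327 = 0.007096 mol.
At the first equivalence point, 1 mol OH^- react per mol H3PO4, so n(H3PO4) = 0.007096 / 1 = 0.007096 mol.
[H3PO4] = 0.007096 / 0.03242 L = 0.219 M.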